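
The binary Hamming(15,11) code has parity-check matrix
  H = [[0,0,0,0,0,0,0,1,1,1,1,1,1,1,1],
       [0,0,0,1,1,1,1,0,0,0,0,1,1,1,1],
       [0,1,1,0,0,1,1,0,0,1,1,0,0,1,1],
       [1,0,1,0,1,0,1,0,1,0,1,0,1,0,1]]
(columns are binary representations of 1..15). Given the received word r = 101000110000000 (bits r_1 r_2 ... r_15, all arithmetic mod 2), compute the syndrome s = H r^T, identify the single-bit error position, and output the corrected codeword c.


s = (1, 1, 0, 1)^T, error position = 13, corrected codeword c = 101000110000100

Compute s = H r^T mod 2 one row at a time:
  s_1 = 1 + 0 + 0 + 0 + 0 + 0 + 0 + 0 = 1 ≡ 1 (mod 2).
  s_2 = 0 + 0 + 0 + 1 + 0 + 0 + 0 + 0 = 1 ≡ 1 (mod 2).
  s_3 = 0 + 1 + 0 + 1 + 0 + 0 + 0 + 0 = 2 ≡ 0 (mod 2).
  s_4 = 1 + 1 + 0 + 1 + 0 + 0 + 0 + 0 = 3 ≡ 1 (mod 2).
s = (1, 1, 0, 1)^T — this equals column 13 of H (binary 1101), so error is at position 13.
Correct: flip bit 13 of r = 101000110000000 to get c = 101000110000100.


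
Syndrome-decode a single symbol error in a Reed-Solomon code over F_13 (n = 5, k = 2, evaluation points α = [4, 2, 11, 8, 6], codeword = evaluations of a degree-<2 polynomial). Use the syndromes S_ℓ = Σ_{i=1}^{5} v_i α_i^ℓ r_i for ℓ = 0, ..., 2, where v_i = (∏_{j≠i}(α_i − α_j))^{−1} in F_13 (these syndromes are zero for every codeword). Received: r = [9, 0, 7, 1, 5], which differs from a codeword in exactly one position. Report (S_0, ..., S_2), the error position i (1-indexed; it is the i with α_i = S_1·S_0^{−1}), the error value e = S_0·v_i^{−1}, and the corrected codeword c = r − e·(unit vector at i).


S = (10, 6, 1), error at position 3, error magnitude e = 12, c = [9, 0, 8, 1, 5].

Step 1: column multipliers v_i = (∏_{j≠i}(α_i − α_j))^{−1} mod 13.
  i = 1 (α = 4): (4−2)(4−11)(4−8)(4−6) = 2·(−7)·(−4)·(−2) = −112 ≡ 5, so v_1 = 5^{−1} = 8 (mod 13).
  i = 2 (α = 2): (2−4)(2−11)(2−8)(2−6) = (−2)·(−9)·(−6)·(−4) = 432 ≡ 3, so v_2 = 3^{−1} = 9 (mod 13).
  i = 3 (α = 11): (11−4)(11−2)(11−8)(11−6) = 7·9·3·5 = 945 ≡ 9, so v_3 = 9^{−1} = 3 (mod 13).
  i = 4 (α = 8): (8−4)(8−2)(8−11)(8−6) = 4·6·(−3)·2 = −144 ≡ 12, so v_4 = 12^{−1} = 12 (mod 13).
  i = 5 (α = 6): (6−4)(6−2)(6−11)(6−8) = 2·4·(−5)·(−2) = 80 ≡ 2, so v_5 = 2^{−1} = 7 (mod 13).
  v = [8, 9, 3, 12, 7].
Step 2: syndromes of r = [9, 0, 7, 1, 5] (all sums mod 13).
  S_0 = Σ v_i r_i = 8·9 + 9·0 + 3·7 + 12·1 + 7·5 = 140 ≡ 10.
  S_1 = Σ v_i α_i r_i = 8·4·9 + 9·2·0 + 3·11·7 + 12·8·1 + 7·6·5 = 825 ≡ 6.
  α_i^2 mod 13 = [3, 4, 4, 12, 10].
  S_2 = Σ v_i α_i^2 r_i = 8·3·9 + 9·4·0 + 3·4·7 + 12·12·1 + 7·10·5 = 794 ≡ 1.
  S = (10, 6, 1) ≠ 0, so r is not a codeword (an error is present).
Step 3: locate the error. For a single error e at position i, S_ℓ = v_i·e·α_i^ℓ, so α_err = S_1/S_0.
  S_0^{−1} = 10^{−1} = 4 (mod 13), so α_err = 6·4 = 24 ≡ 11 = α_3. Error position i = 3.
  Consistency check: S_2/S_1 = 1·11 = 11 ≡ 11 = α_err ✓ (single-error assumption holds).
Step 4: error magnitude e = S_0/v_3 = S_0·∏_{j≠3}(α_3 − α_j) = 10·9 = 90 ≡ 12 (mod 13).
Step 5: correct position 3: c_3 = r_3 − e = 7 − 12 ≡ 8 (mod 13). Hence c = [9, 0, 8, 1, 5].
  Check: interpolating c through the α_i gives m(x) = 4 + 11·x (degree < 2) with m(α_i) = c_i for every i, so c is indeed a codeword.


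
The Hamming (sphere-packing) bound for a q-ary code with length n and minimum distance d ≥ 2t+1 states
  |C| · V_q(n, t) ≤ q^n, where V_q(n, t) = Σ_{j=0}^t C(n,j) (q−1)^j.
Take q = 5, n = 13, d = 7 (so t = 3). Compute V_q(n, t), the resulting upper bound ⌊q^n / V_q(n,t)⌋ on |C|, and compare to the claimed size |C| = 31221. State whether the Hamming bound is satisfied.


V_q(n, t) = 19605, q^n = 1220703125, Hamming bound = 62264, |C| = 31221 ≤ bound (satisfied).

Step 1: Compute V_q(n, t) = Σ_{j=0}^3 C(n, j) (q−1)^j.
  j = 0: C(13,0)·(4)^0 = 1·1 = 1.
  j = 1: C(13,1)·(4)^1 = 13·4 = 52.
  j = 2: C(13,2)·(4)^2 = 78·16 = 1248.
  j = 3: C(13,3)·(4)^3 = 286·64 = 18304.
  V_q(n, t) = 1 + 52 + 1248 + 18304 = 19605.
Step 2: q^n = 5^13 = 1220703125.
Step 3: Hamming bound ⌊q^n / V_q(n,t)⌋ = ⌊1220703125/19605⌋ = 62264.
Step 4: Compare |C| = 31221 to 62264: satisfied.
The claimed |C| lies below the Hamming bound.


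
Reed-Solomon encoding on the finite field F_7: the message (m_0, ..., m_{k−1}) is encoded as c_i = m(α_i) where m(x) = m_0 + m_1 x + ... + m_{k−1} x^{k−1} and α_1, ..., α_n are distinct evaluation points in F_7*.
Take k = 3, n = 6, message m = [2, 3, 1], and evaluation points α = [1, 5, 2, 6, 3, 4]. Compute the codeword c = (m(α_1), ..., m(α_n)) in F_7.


c = [6, 0, 5, 0, 6, 2]

Message polynomial: m(x) = 2 + 3·x + 1·x^2 (mod 7).
For each evaluation point α_i, compute m(α_i) mod 7:
  α_1 = 1: Horner steps 1 → 4 → 6, so m(1) = 6.
  α_2 = 5: Horner steps 1 → 1 → 0, so m(5) = 0.
  α_3 = 2: Horner steps 1 → 5 → 5, so m(2) = 5.
  α_4 = 6: Horner steps 1 → 2 → 0, so m(6) = 0.
  α_5 = 3: Horner steps 1 → 6 → 6, so m(3) = 6.
  α_6 = 4: Horner steps 1 → 0 → 2, so m(4) = 2.
Codeword c = [6, 0, 5, 0, 6, 2] ∈ F_7^6.


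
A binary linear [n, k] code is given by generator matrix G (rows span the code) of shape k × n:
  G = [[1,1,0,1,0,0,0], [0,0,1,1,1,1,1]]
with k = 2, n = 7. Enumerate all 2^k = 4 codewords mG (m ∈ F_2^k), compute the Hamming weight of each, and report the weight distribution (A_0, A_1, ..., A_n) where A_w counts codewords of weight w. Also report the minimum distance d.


Weight distribution: A_0 = 1, A_3 = 1, A_5 = 1, A_6 = 1. Minimum distance d = 3.

Enumerate all 2^2 = 4 messages m ∈ F_2^2.
For each, compute codeword c = mG in F_2^7, then tally its weight.
  m = 00 → c = 0000000, weight = 0.
  m = 10 → c = 1101000, weight = 3.
  m = 01 → c = 0011111, weight = 5.
  m = 11 → c = 1110111, weight = 6.
Tally weights:
  weight 0: 1 codewords.
  weight 3: 1 codewords.
  weight 5: 1 codewords.
  weight 6: 1 codewords.
Minimum distance d = smallest w > 0 with A_w > 0 = 3.
Sanity: Σ A_w = 4 = 2^2 = 4 ✓.


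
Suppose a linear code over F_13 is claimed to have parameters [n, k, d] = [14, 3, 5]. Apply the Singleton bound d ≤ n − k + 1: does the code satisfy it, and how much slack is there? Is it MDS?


Singleton RHS = n − k + 1 = 12, slack = 7, bound satisfied, not MDS.

Singleton bound: d ≤ n − k + 1.
Here n = 14, k = 3, so n − k + 1 = 12.
Given d = 5, check d ≤ 12: YES.
Slack = (n − k + 1) − d = 7.
The code is NOT MDS (slack = 7 > 0).
Description: the claimed parameters are [14, 3, 5]_13; such a code would be non-MDS.


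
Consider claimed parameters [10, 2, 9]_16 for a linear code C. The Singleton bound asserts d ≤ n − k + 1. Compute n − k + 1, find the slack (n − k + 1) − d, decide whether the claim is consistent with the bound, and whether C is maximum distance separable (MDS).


Singleton RHS = n − k + 1 = 9, slack = 0, bound satisfied, MDS.

Singleton bound: d ≤ n − k + 1.
Here n = 10, k = 2, so n − k + 1 = 9.
Given d = 9, check d ≤ 9: YES.
Slack = (n − k + 1) − d = 0.
The code is MDS (slack = 0).
Description: the claimed parameters are [10, 2, 9]_16; such a code would be MDS (meets Singleton bound).


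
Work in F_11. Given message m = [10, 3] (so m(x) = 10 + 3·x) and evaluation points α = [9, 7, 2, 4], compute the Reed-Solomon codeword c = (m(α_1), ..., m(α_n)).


c = [4, 9, 5, 0]

Message polynomial: m(x) = 10 + 3·x (mod 11).
For each evaluation point α_i, compute m(α_i) mod 11:
  α_1 = 9: Horner steps 3 → 4, so m(9) = 4.
  α_2 = 7: Horner steps 3 → 9, so m(7) = 9.
  α_3 = 2: Horner steps 3 → 5, so m(2) = 5.
  α_4 = 4: Horner steps 3 → 0, so m(4) = 0.
Codeword c = [4, 9, 5, 0] ∈ F_11^4.


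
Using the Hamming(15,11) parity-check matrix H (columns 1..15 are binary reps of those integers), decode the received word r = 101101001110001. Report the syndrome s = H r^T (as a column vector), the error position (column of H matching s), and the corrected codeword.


s = (0, 1, 1, 1)^T, error position = 7, corrected codeword c = 101101101110001

Compute s = H r^T mod 2 one row at a time:
  s_1 = 0 + 1 + 1 + 1 + 0 + 0 + 0 + 1 = 4 ≡ 0 (mod 2).
  s_2 = 1 + 0 + 1 + 0 + 0 + 0 + 0 + 1 = 3 ≡ 1 (mod 2).
  s_3 = 0 + 1 + 1 + 0 + 1 + 1 + 0 + 1 = 5 ≡ 1 (mod 2).
  s_4 = 1 + 1 + 0 + 0 + 1 + 1 + 0 + 1 = 5 ≡ 1 (mod 2).
s = (0, 1, 1, 1)^T — this equals column 7 of H (binary 0111), so error is at position 7.
Correct: flip bit 7 of r = 101101001110001 to get c = 101101101110001.


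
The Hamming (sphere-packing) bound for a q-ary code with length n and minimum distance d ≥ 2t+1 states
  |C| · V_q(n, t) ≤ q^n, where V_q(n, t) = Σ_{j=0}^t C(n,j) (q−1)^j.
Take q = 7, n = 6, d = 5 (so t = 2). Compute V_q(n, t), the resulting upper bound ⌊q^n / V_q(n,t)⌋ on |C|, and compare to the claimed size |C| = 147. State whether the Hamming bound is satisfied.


V_q(n, t) = 577, q^n = 117649, Hamming bound = 203, |C| = 147 ≤ bound (satisfied).

Step 1: Compute V_q(n, t) = Σ_{j=0}^2 C(n, j) (q−1)^j.
  j = 0: C(6,0)·(6)^0 = 1·1 = 1.
  j = 1: C(6,1)·(6)^1 = 6·6 = 36.
  j = 2: C(6,2)·(6)^2 = 15·36 = 540.
  V_q(n, t) = 1 + 36 + 540 = 577.
Step 2: q^n = 7^6 = 117649.
Step 3: Hamming bound ⌊q^n / V_q(n,t)⌋ = ⌊117649/577⌋ = 203.
Step 4: Compare |C| = 147 to 203: satisfied.
The claimed |C| lies below the Hamming bound.


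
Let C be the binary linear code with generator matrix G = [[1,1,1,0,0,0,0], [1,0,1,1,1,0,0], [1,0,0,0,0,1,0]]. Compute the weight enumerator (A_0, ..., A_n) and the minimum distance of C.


Weight distribution: A_0 = 1, A_2 = 1, A_3 = 3, A_4 = 2, A_5 = 1. Minimum distance d = 2.

Enumerate all 2^3 = 8 messages m ∈ F_2^3.
For each, compute codeword c = mG in F_2^7, then tally its weight.
  m = 000 → c = 0000000, weight = 0.
  m = 100 → c = 1110000, weight = 3.
  m = 010 → c = 1011100, weight = 4.
  m = 110 → c = 0101100, weight = 3.
  m = 001 → c = 1000010, weight = 2.
  m = 101 → c = 0110010, weight = 3.
  m = 011 → c = 0011110, weight = 4.
  m = 111 → c = 1101110, weight = 5.
Tally weights:
  weight 0: 1 codewords.
  weight 2: 1 codewords.
  weight 3: 3 codewords.
  weight 4: 2 codewords.
  weight 5: 1 codewords.
Minimum distance d = smallest w > 0 with A_w > 0 = 2.
Sanity: Σ A_w = 8 = 2^3 = 8 ✓.


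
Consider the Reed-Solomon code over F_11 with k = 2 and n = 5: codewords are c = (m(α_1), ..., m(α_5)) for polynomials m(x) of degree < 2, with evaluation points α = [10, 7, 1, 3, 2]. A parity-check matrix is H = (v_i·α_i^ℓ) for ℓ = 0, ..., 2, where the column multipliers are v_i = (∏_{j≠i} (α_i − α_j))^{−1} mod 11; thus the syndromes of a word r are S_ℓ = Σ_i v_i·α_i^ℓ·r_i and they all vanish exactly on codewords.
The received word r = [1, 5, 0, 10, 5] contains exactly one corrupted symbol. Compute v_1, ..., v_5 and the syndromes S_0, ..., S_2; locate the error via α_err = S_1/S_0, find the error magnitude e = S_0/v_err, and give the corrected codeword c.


S = (10, 4, 6), error at position 2, error magnitude e = 8, c = [1, 8, 0, 10, 5].

Step 1: column multipliers v_i = (∏_{j≠i}(α_i − α_j))^{−1} mod 11.
  i = 1 (α = 10): (10−7)(10−1)(10−3)(10−2) = 3·9·7·8 = 1512 ≡ 5, so v_1 = 5^{−1} = 9 (mod 11).
  i = 2 (α = 7): (7−10)(7−1)(7−3)(7−2) = (−3)·6·4·5 = −360 ≡ 3, so v_2 = 3^{−1} = 4 (mod 11).
  i = 3 (α = 1): (1−10)(1−7)(1−3)(1−2) = (−9)·(−6)·(−2)·(−1) = 108 ≡ 9, so v_3 = 9^{−1} = 5 (mod 11).
  i = 4 (α = 3): (3−10)(3−7)(3−1)(3−2) = (−7)·(−4)·2·1 = 56 ≡ 1, so v_4 = 1^{−1} = 1 (mod 11).
  i = 5 (α = 2): (2−10)(2−7)(2−1)(2−3) = (−8)·(−5)·1·(−1) = −40 ≡ 4, so v_5 = 4^{−1} = 3 (mod 11).
  v = [9, 4, 5, 1, 3].
Step 2: syndromes of r = [1, 5, 0, 10, 5] (all sums mod 11).
  S_0 = Σ v_i r_i = 9·1 + 4·5 + 5·0 + 1·10 + 3·5 = 54 ≡ 10.
  S_1 = Σ v_i α_i r_i = 9·10·1 + 4·7·5 + 5·1·0 + 1·3·10 + 3·2·5 = 290 ≡ 4.
  α_i^2 mod 11 = [1, 5, 1, 9, 4].
  S_2 = Σ v_i α_i^2 r_i = 9·1·1 + 4·5·5 + 5·1·0 + 1·9·10 + 3·4·5 = 259 ≡ 6.
  S = (10, 4, 6) ≠ 0, so r is not a codeword (an error is present).
Step 3: locate the error. For a single error e at position i, S_ℓ = v_i·e·α_i^ℓ, so α_err = S_1/S_0.
  S_0^{−1} = 10^{−1} = 10 (mod 11), so α_err = 4·10 = 40 ≡ 7 = α_2. Error position i = 2.
  Consistency check: S_2/S_1 = 6·3 = 18 ≡ 7 = α_err ✓ (single-error assumption holds).
Step 4: error magnitude e = S_0/v_2 = S_0·∏_{j≠2}(α_2 − α_j) = 10·3 = 30 ≡ 8 (mod 11).
Step 5: correct position 2: c_2 = r_2 − e = 5 − 8 ≡ 8 (mod 11). Hence c = [1, 8, 0, 10, 5].
  Check: interpolating c through the α_i gives m(x) = 6 + 5·x (degree < 2) with m(α_i) = c_i for every i, so c is indeed a codeword.


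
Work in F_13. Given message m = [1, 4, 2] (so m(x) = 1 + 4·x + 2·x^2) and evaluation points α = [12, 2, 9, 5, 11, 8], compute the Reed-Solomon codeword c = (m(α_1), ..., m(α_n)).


c = [12, 4, 4, 6, 1, 5]

Message polynomial: m(x) = 1 + 4·x + 2·x^2 (mod 13).
For each evaluation point α_i, compute m(α_i) mod 13:
  α_1 = 12: Horner steps 2 → 2 → 12, so m(12) = 12.
  α_2 = 2: Horner steps 2 → 8 → 4, so m(2) = 4.
  α_3 = 9: Horner steps 2 → 9 → 4, so m(9) = 4.
  α_4 = 5: Horner steps 2 → 1 → 6, so m(5) = 6.
  α_5 = 11: Horner steps 2 → 0 → 1, so m(11) = 1.
  α_6 = 8: Horner steps 2 → 7 → 5, so m(8) = 5.
Codeword c = [12, 4, 4, 6, 1, 5] ∈ F_13^6.


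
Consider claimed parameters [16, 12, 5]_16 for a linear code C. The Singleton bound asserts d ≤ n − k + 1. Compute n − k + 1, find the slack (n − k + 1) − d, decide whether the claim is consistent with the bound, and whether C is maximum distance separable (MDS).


Singleton RHS = n − k + 1 = 5, slack = 0, bound satisfied, MDS.

Singleton bound: d ≤ n − k + 1.
Here n = 16, k = 12, so n − k + 1 = 5.
Given d = 5, check d ≤ 5: YES.
Slack = (n − k + 1) − d = 0.
The code is MDS (slack = 0).
Description: the claimed parameters are [16, 12, 5]_16; such a code would be MDS (meets Singleton bound).


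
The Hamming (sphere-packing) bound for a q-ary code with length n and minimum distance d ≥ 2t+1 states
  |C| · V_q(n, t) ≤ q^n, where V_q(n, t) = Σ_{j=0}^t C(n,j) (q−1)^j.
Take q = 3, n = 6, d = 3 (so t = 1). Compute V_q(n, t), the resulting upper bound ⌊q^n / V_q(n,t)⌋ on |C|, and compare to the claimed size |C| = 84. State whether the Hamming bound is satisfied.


V_q(n, t) = 13, q^n = 729, Hamming bound = 56, |C| = 84 > bound (violated).

Step 1: Compute V_q(n, t) = Σ_{j=0}^1 C(n, j) (q−1)^j.
  j = 0: C(6,0)·(2)^0 = 1·1 = 1.
  j = 1: C(6,1)·(2)^1 = 6·2 = 12.
  V_q(n, t) = 1 + 12 = 13.
Step 2: q^n = 3^6 = 729.
Step 3: Hamming bound ⌊q^n / V_q(n,t)⌋ = ⌊729/13⌋ = 56.
Step 4: Compare |C| = 84 to 56: violated.
The claimed |C| lies above the Hamming bound, so no 3-ary code of length 6 with d ≥ 3 can have 84 codewords.


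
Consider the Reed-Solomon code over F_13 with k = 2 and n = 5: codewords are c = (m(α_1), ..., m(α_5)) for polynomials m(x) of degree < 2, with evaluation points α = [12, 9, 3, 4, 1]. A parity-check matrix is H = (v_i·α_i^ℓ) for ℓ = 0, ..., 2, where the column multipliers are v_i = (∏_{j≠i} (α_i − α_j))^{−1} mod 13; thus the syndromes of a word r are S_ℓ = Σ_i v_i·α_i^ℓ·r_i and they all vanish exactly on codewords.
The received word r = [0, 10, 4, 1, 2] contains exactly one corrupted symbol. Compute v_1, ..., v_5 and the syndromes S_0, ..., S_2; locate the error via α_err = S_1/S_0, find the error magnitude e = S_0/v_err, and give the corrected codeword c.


S = (3, 12, 9), error at position 4, error magnitude e = 9, c = [0, 10, 4, 5, 2].

Step 1: column multipliers v_i = (∏_{j≠i}(α_i − α_j))^{−1} mod 13.
  i = 1 (α = 12): (12−9)(12−3)(12−4)(12−1) = 3·9·8·11 = 2376 ≡ 10, so v_1 = 10^{−1} = 4 (mod 13).
  i = 2 (α = 9): (9−12)(9−3)(9−4)(9−1) = (−3)·6·5·8 = −720 ≡ 8, so v_2 = 8^{−1} = 5 (mod 13).
  i = 3 (α = 3): (3−12)(3−9)(3−4)(3−1) = (−9)·(−6)·(−1)·2 = −108 ≡ 9, so v_3 = 9^{−1} = 3 (mod 13).
  i = 4 (α = 4): (4−12)(4−9)(4−3)(4−1) = (−8)·(−5)·1·3 = 120 ≡ 3, so v_4 = 3^{−1} = 9 (mod 13).
  i = 5 (α = 1): (1−12)(1−9)(1−3)(1−4) = (−11)·(−8)·(−2)·(−3) = 528 ≡ 8, so v_5 = 8^{−1} = 5 (mod 13).
  v = [4, 5, 3, 9, 5].
Step 2: syndromes of r = [0, 10, 4, 1, 2] (all sums mod 13).
  S_0 = Σ v_i r_i = 4·0 + 5·10 + 3·4 + 9·1 + 5·2 = 81 ≡ 3.
  S_1 = Σ v_i α_i r_i = 4·12·0 + 5·9·10 + 3·3·4 + 9·4·1 + 5·1·2 = 532 ≡ 12.
  α_i^2 mod 13 = [1, 3, 9, 3, 1].
  S_2 = Σ v_i α_i^2 r_i = 4·1·0 + 5·3·10 + 3·9·4 + 9·3·1 + 5·1·2 = 295 ≡ 9.
  S = (3, 12, 9) ≠ 0, so r is not a codeword (an error is present).
Step 3: locate the error. For a single error e at position i, S_ℓ = v_i·e·α_i^ℓ, so α_err = S_1/S_0.
  S_0^{−1} = 3^{−1} = 9 (mod 13), so α_err = 12·9 = 108 ≡ 4 = α_4. Error position i = 4.
  Consistency check: S_2/S_1 = 9·12 = 108 ≡ 4 = α_err ✓ (single-error assumption holds).
Step 4: error magnitude e = S_0/v_4 = S_0·∏_{j≠4}(α_4 − α_j) = 3·3 = 9 ≡ 9 (mod 13).
Step 5: correct position 4: c_4 = r_4 − e = 1 − 9 ≡ 5 (mod 13). Hence c = [0, 10, 4, 5, 2].
  Check: interpolating c through the α_i gives m(x) = 1 + 1·x (degree < 2) with m(α_i) = c_i for every i, so c is indeed a codeword.


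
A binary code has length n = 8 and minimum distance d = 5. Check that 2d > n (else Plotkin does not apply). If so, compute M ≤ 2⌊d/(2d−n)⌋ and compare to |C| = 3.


Plotkin bound M ≤ 4; given |C| = 3 ≤ bound (satisfied).

Check applicability: 2d = 10, n = 8.
2d − n = 2 > 0, so Plotkin applies.
Compute d/(2d−n) = 5/2 ≈ 2.5000.
⌊d/(2d−n)⌋ = 2.
Plotkin bound: M ≤ 2·2 = 4.
Given |C| = 3, check: satisfied.
This |C| is below the Plotkin bound.


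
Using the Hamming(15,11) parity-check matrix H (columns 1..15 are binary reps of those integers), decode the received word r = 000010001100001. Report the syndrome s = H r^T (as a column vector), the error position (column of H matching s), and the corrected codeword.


s = (1, 0, 0, 1)^T, error position = 9, corrected codeword c = 000010000100001

Compute s = H r^T mod 2 one row at a time:
  s_1 = 0 + 1 + 1 + 0 + 0 + 0 + 0 + 1 = 3 ≡ 1 (mod 2).
  s_2 = 0 + 1 + 0 + 0 + 0 + 0 + 0 + 1 = 2 ≡ 0 (mod 2).
  s_3 = 0 + 0 + 0 + 0 + 1 + 0 + 0 + 1 = 2 ≡ 0 (mod 2).
  s_4 = 0 + 0 + 1 + 0 + 1 + 0 + 0 + 1 = 3 ≡ 1 (mod 2).
s = (1, 0, 0, 1)^T — this equals column 9 of H (binary 1001), so error is at position 9.
Correct: flip bit 9 of r = 000010001100001 to get c = 000010000100001.


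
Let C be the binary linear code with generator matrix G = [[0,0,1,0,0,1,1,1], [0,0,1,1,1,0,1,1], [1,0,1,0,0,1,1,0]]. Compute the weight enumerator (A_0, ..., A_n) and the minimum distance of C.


Weight distribution: A_0 = 1, A_2 = 1, A_3 = 1, A_4 = 2, A_5 = 3. Minimum distance d = 2.

Enumerate all 2^3 = 8 messages m ∈ F_2^3.
For each, compute codeword c = mG in F_2^8, then tally its weight.
  m = 000 → c = 00000000, weight = 0.
  m = 100 → c = 00100111, weight = 4.
  m = 010 → c = 00111011, weight = 5.
  m = 110 → c = 00011100, weight = 3.
  m = 001 → c = 10100110, weight = 4.
  m = 101 → c = 10000001, weight = 2.
  m = 011 → c = 10011101, weight = 5.
  m = 111 → c = 10111010, weight = 5.
Tally weights:
  weight 0: 1 codewords.
  weight 2: 1 codewords.
  weight 3: 1 codewords.
  weight 4: 2 codewords.
  weight 5: 3 codewords.
Minimum distance d = smallest w > 0 with A_w > 0 = 2.
Sanity: Σ A_w = 8 = 2^3 = 8 ✓.


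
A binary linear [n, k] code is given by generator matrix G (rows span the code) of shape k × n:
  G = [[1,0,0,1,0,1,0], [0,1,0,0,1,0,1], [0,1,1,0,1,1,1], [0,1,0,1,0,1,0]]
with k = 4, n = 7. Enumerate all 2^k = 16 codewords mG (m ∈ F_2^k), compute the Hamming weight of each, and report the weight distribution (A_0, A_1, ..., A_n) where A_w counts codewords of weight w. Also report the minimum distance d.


Weight distribution: A_0 = 1, A_2 = 2, A_3 = 6, A_4 = 3, A_5 = 2, A_6 = 2. Minimum distance d = 2.

Enumerate all 2^4 = 16 messages m ∈ F_2^4.
For each, compute codeword c = mG in F_2^7, then tally its weight.
  m = 0000 → c = 0000000, weight = 0.
  m = 1000 → c = 1001010, weight = 3.
  m = 0100 → c = 0100101, weight = 3.
  m = 1100 → c = 1101111, weight = 6.
  m = 0010 → c = 0110111, weight = 5.
  m = 1010 → c = 1111101, weight = 6.
  m = 0110 → c = 0010010, weight = 2.
  m = 1110 → c = 1011000, weight = 3.
  m = 0001 → c = 0101010, weight = 3.
  m = 1001 → c = 1100000, weight = 2.
  m = 0101 → c = 0001111, weight = 4.
  m = 1101 → c = 1000101, weight = 3.
  m = 0011 → c = 0011101, weight = 4.
  m = 1011 → c = 1010111, weight = 5.
  m = 0111 → c = 0111000, weight = 3.
  m = 1111 → c = 1110010, weight = 4.
Tally weights:
  weight 0: 1 codewords.
  weight 2: 2 codewords.
  weight 3: 6 codewords.
  weight 4: 3 codewords.
  weight 5: 2 codewords.
  weight 6: 2 codewords.
Minimum distance d = smallest w > 0 with A_w > 0 = 2.
Sanity: Σ A_w = 16 = 2^4 = 16 ✓.


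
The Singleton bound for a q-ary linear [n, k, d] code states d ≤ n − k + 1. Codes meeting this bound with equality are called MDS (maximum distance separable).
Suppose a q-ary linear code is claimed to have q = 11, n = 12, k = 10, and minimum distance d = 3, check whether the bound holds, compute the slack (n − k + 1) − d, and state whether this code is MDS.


Singleton RHS = n − k + 1 = 3, slack = 0, bound satisfied, MDS.

Singleton bound: d ≤ n − k + 1.
Here n = 12, k = 10, so n − k + 1 = 3.
Given d = 3, check d ≤ 3: YES.
Slack = (n − k + 1) − d = 0.
The code is MDS (slack = 0).
Description: the claimed parameters are [12, 10, 3]_11; such a code would be MDS (meets Singleton bound).


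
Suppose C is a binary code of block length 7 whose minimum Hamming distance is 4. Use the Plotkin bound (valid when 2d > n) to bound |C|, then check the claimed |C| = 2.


Plotkin bound M ≤ 8; given |C| = 2 ≤ bound (satisfied).

Check applicability: 2d = 8, n = 7.
2d − n = 1 > 0, so Plotkin applies.
Compute d/(2d−n) = 4/1 ≈ 4.0000.
⌊d/(2d−n)⌋ = 4.
Plotkin bound: M ≤ 2·4 = 8.
Given |C| = 2, check: satisfied.
This |C| is below the Plotkin bound.


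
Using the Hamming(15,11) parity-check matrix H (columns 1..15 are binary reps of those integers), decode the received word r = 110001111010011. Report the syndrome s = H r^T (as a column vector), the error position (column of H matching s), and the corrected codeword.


s = (1, 0, 0, 1)^T, error position = 9, corrected codeword c = 110001110010011

Compute s = H r^T mod 2 one row at a time:
  s_1 = 1 + 1 + 0 + 1 + 0 + 0 + 1 + 1 = 5 ≡ 1 (mod 2).
  s_2 = 0 + 0 + 1 + 1 + 0 + 0 + 1 + 1 = 4 ≡ 0 (mod 2).
  s_3 = 1 + 0 + 1 + 1 + 0 + 1 + 1 + 1 = 6 ≡ 0 (mod 2).
  s_4 = 1 + 0 + 0 + 1 + 1 + 1 + 0 + 1 = 5 ≡ 1 (mod 2).
s = (1, 0, 0, 1)^T — this equals column 9 of H (binary 1001), so error is at position 9.
Correct: flip bit 9 of r = 110001111010011 to get c = 110001110010011.


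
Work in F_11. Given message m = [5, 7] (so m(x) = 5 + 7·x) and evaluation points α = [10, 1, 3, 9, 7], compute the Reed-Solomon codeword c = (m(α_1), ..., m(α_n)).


c = [9, 1, 4, 2, 10]

Message polynomial: m(x) = 5 + 7·x (mod 11).
For each evaluation point α_i, compute m(α_i) mod 11:
  α_1 = 10: Horner steps 7 → 9, so m(10) = 9.
  α_2 = 1: Horner steps 7 → 1, so m(1) = 1.
  α_3 = 3: Horner steps 7 → 4, so m(3) = 4.
  α_4 = 9: Horner steps 7 → 2, so m(9) = 2.
  α_5 = 7: Horner steps 7 → 10, so m(7) = 10.
Codeword c = [9, 1, 4, 2, 10] ∈ F_11^5.


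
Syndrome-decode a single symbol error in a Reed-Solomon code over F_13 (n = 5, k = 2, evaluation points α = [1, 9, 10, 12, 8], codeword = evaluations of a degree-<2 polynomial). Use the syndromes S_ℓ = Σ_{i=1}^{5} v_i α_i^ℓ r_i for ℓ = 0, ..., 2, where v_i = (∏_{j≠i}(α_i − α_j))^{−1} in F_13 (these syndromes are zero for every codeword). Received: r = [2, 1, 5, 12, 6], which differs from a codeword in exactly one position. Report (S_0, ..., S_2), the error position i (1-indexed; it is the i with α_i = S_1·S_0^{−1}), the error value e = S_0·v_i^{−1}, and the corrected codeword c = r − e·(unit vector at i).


S = (3, 4, 1), error at position 3, error magnitude e = 9, c = [2, 1, 9, 12, 6].

Step 1: column multipliers v_i = (∏_{j≠i}(α_i − α_j))^{−1} mod 13.
  i = 1 (α = 1): (1−9)(1−10)(1−12)(1−8) = (−8)·(−9)·(−11)·(−7) = 5544 ≡ 6, so v_1 = 6^{−1} = 11 (mod 13).
  i = 2 (α = 9): (9−1)(9−10)(9−12)(9−8) = 8·(−1)·(−3)·1 = 24 ≡ 11, so v_2 = 11^{−1} = 6 (mod 13).
  i = 3 (α = 10): (10−1)(10−9)(10−12)(10−8) = 9·1·(−2)·2 = −36 ≡ 3, so v_3 = 3^{−1} = 9 (mod 13).
  i = 4 (α = 12): (12−1)(12−9)(12−10)(12−8) = 11·3·2·4 = 264 ≡ 4, so v_4 = 4^{−1} = 10 (mod 13).
  i = 5 (α = 8): (8−1)(8−9)(8−10)(8−12) = 7·(−1)·(−2)·(−4) = −56 ≡ 9, so v_5 = 9^{−1} = 3 (mod 13).
  v = [11, 6, 9, 10, 3].
Step 2: syndromes of r = [2, 1, 5, 12, 6] (all sums mod 13).
  S_0 = Σ v_i r_i = 11·2 + 6·1 + 9·5 + 10·12 + 3·6 = 211 ≡ 3.
  S_1 = Σ v_i α_i r_i = 11·1·2 + 6·9·1 + 9·10·5 + 10·12·12 + 3·8·6 = 2110 ≡ 4.
  α_i^2 mod 13 = [1, 3, 9, 1, 12].
  S_2 = Σ v_i α_i^2 r_i = 11·1·2 + 6·3·1 + 9·9·5 + 10·1·12 + 3·12·6 = 781 ≡ 1.
  S = (3, 4, 1) ≠ 0, so r is not a codeword (an error is present).
Step 3: locate the error. For a single error e at position i, S_ℓ = v_i·e·α_i^ℓ, so α_err = S_1/S_0.
  S_0^{−1} = 3^{−1} = 9 (mod 13), so α_err = 4·9 = 36 ≡ 10 = α_3. Error position i = 3.
  Consistency check: S_2/S_1 = 1·10 = 10 ≡ 10 = α_err ✓ (single-error assumption holds).
Step 4: error magnitude e = S_0/v_3 = S_0·∏_{j≠3}(α_3 − α_j) = 3·3 = 9 ≡ 9 (mod 13).
Step 5: correct position 3: c_3 = r_3 − e = 5 − 9 ≡ 9 (mod 13). Hence c = [2, 1, 9, 12, 6].
  Check: interpolating c through the α_i gives m(x) = 7 + 8·x (degree < 2) with m(α_i) = c_i for every i, so c is indeed a codeword.


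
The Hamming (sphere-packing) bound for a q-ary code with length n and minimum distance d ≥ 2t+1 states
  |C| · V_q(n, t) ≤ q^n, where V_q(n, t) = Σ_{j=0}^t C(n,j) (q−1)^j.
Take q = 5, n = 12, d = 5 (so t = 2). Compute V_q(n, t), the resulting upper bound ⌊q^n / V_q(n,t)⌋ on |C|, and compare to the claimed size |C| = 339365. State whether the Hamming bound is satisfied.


V_q(n, t) = 1105, q^n = 244140625, Hamming bound = 220941, |C| = 339365 > bound (violated).

Step 1: Compute V_q(n, t) = Σ_{j=0}^2 C(n, j) (q−1)^j.
  j = 0: C(12,0)·(4)^0 = 1·1 = 1.
  j = 1: C(12,1)·(4)^1 = 12·4 = 48.
  j = 2: C(12,2)·(4)^2 = 66·16 = 1056.
  V_q(n, t) = 1 + 48 + 1056 = 1105.
Step 2: q^n = 5^12 = 244140625.
Step 3: Hamming bound ⌊q^n / V_q(n,t)⌋ = ⌊244140625/1105⌋ = 220941.
Step 4: Compare |C| = 339365 to 220941: violated.
The claimed |C| lies above the Hamming bound, so no 5-ary code of length 12 with d ≥ 5 can have 339365 codewords.


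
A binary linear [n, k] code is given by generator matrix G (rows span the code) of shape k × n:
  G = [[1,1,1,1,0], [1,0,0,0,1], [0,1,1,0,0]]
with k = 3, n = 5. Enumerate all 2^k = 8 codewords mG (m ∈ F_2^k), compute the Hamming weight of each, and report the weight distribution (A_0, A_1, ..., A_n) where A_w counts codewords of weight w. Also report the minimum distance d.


Weight distribution: A_0 = 1, A_2 = 4, A_4 = 3. Minimum distance d = 2.

Enumerate all 2^3 = 8 messages m ∈ F_2^3.
For each, compute codeword c = mG in F_2^5, then tally its weight.
  m = 000 → c = 00000, weight = 0.
  m = 100 → c = 11110, weight = 4.
  m = 010 → c = 10001, weight = 2.
  m = 110 → c = 01111, weight = 4.
  m = 001 → c = 01100, weight = 2.
  m = 101 → c = 10010, weight = 2.
  m = 011 → c = 11101, weight = 4.
  m = 111 → c = 00011, weight = 2.
Tally weights:
  weight 0: 1 codewords.
  weight 2: 4 codewords.
  weight 4: 3 codewords.
Minimum distance d = smallest w > 0 with A_w > 0 = 2.
Sanity: Σ A_w = 8 = 2^3 = 8 ✓.


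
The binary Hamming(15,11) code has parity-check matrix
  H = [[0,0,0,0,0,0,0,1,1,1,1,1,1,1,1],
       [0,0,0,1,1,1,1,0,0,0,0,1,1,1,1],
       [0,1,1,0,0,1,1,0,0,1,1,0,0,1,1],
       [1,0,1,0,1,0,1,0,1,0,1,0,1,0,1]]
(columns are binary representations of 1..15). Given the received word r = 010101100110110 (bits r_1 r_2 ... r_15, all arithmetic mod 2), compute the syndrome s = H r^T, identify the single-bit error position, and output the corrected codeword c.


s = (0, 1, 0, 1)^T, error position = 5, corrected codeword c = 010111100110110

Compute s = H r^T mod 2 one row at a time:
  s_1 = 0 + 0 + 1 + 1 + 0 + 1 + 1 + 0 = 4 ≡ 0 (mod 2).
  s_2 = 1 + 0 + 1 + 1 + 0 + 1 + 1 + 0 = 5 ≡ 1 (mod 2).
  s_3 = 1 + 0 + 1 + 1 + 1 + 1 + 1 + 0 = 6 ≡ 0 (mod 2).
  s_4 = 0 + 0 + 0 + 1 + 0 + 1 + 1 + 0 = 3 ≡ 1 (mod 2).
s = (0, 1, 0, 1)^T — this equals column 5 of H (binary 0101), so error is at position 5.
Correct: flip bit 5 of r = 010101100110110 to get c = 010111100110110.


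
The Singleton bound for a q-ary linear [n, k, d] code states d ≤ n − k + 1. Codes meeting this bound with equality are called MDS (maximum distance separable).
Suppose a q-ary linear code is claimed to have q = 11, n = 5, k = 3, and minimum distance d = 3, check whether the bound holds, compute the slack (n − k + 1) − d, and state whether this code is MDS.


Singleton RHS = n − k + 1 = 3, slack = 0, bound satisfied, MDS.

Singleton bound: d ≤ n − k + 1.
Here n = 5, k = 3, so n − k + 1 = 3.
Given d = 3, check d ≤ 3: YES.
Slack = (n − k + 1) − d = 0.
The code is MDS (slack = 0).
Description: the claimed parameters are [5, 3, 3]_11; such a code would be MDS (meets Singleton bound).


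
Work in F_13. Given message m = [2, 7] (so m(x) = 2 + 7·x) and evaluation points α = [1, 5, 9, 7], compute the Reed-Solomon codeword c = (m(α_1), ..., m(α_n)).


c = [9, 11, 0, 12]

Message polynomial: m(x) = 2 + 7·x (mod 13).
For each evaluation point α_i, compute m(α_i) mod 13:
  α_1 = 1: Horner steps 7 → 9, so m(1) = 9.
  α_2 = 5: Horner steps 7 → 11, so m(5) = 11.
  α_3 = 9: Horner steps 7 → 0, so m(9) = 0.
  α_4 = 7: Horner steps 7 → 12, so m(7) = 12.
Codeword c = [9, 11, 0, 12] ∈ F_13^4.


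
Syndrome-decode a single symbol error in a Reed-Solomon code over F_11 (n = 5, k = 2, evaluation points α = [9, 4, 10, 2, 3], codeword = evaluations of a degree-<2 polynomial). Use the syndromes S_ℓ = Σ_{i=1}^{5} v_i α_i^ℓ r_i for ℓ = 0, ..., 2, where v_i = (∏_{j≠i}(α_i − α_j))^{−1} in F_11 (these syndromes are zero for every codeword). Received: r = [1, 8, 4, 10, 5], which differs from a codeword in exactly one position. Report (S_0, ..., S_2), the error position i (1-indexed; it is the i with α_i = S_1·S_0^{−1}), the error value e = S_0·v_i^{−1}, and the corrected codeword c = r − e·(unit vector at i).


S = (4, 8, 5), error at position 4, error magnitude e = 8, c = [1, 8, 4, 2, 5].

Step 1: column multipliers v_i = (∏_{j≠i}(α_i − α_j))^{−1} mod 11.
  i = 1 (α = 9): (9−4)(9−10)(9−2)(9−3) = 5·(−1)·7·6 = −210 ≡ 10, so v_1 = 10^{−1} = 10 (mod 11).
  i = 2 (α = 4): (4−9)(4−10)(4−2)(4−3) = (−5)·(−6)·2·1 = 60 ≡ 5, so v_2 = 5^{−1} = 9 (mod 11).
  i = 3 (α = 10): (10−9)(10−4)(10−2)(10−3) = 1·6·8·7 = 336 ≡ 6, so v_3 = 6^{−1} = 2 (mod 11).
  i = 4 (α = 2): (2−9)(2−4)(2−10)(2−3) = (−7)·(−2)·(−8)·(−1) = 112 ≡ 2, so v_4 = 2^{−1} = 6 (mod 11).
  i = 5 (α = 3): (3−9)(3−4)(3−10)(3−2) = (−6)·(−1)·(−7)·1 = −42 ≡ 2, so v_5 = 2^{−1} = 6 (mod 11).
  v = [10, 9, 2, 6, 6].
Step 2: syndromes of r = [1, 8, 4, 10, 5] (all sums mod 11).
  S_0 = Σ v_i r_i = 10·1 + 9·8 + 2·4 + 6·10 + 6·5 = 180 ≡ 4.
  S_1 = Σ v_i α_i r_i = 10·9·1 + 9·4·8 + 2·10·4 + 6·2·10 + 6·3·5 = 668 ≡ 8.
  α_i^2 mod 11 = [4, 5, 1, 4, 9].
  S_2 = Σ v_i α_i^2 r_i = 10·4·1 + 9·5·8 + 2·1·4 + 6·4·10 + 6·9·5 = 918 ≡ 5.
  S = (4, 8, 5) ≠ 0, so r is not a codeword (an error is present).
Step 3: locate the error. For a single error e at position i, S_ℓ = v_i·e·α_i^ℓ, so α_err = S_1/S_0.
  S_0^{−1} = 4^{−1} = 3 (mod 11), so α_err = 8·3 = 24 ≡ 2 = α_4. Error position i = 4.
  Consistency check: S_2/S_1 = 5·7 = 35 ≡ 2 = α_err ✓ (single-error assumption holds).
Step 4: error magnitude e = S_0/v_4 = S_0·∏_{j≠4}(α_4 − α_j) = 4·2 = 8 ≡ 8 (mod 11).
Step 5: correct position 4: c_4 = r_4 − e = 10 − 8 ≡ 2 (mod 11). Hence c = [1, 8, 4, 2, 5].
  Check: interpolating c through the α_i gives m(x) = 7 + 3·x (degree < 2) with m(α_i) = c_i for every i, so c is indeed a codeword.


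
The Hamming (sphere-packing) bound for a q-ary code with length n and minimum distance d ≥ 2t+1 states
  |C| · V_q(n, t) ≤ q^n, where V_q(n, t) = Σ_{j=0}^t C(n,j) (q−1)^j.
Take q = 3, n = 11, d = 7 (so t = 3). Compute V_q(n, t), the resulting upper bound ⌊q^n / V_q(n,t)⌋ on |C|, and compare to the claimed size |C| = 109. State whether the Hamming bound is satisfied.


V_q(n, t) = 1563, q^n = 177147, Hamming bound = 113, |C| = 109 ≤ bound (satisfied).

Step 1: Compute V_q(n, t) = Σ_{j=0}^3 C(n, j) (q−1)^j.
  j = 0: C(11,0)·(2)^0 = 1·1 = 1.
  j = 1: C(11,1)·(2)^1 = 11·2 = 22.
  j = 2: C(11,2)·(2)^2 = 55·4 = 220.
  j = 3: C(11,3)·(2)^3 = 165·8 = 1320.
  V_q(n, t) = 1 + 22 + 220 + 1320 = 1563.
Step 2: q^n = 3^11 = 177147.
Step 3: Hamming bound ⌊q^n / V_q(n,t)⌋ = ⌊177147/1563⌋ = 113.
Step 4: Compare |C| = 109 to 113: satisfied.
The claimed |C| lies below the Hamming bound.


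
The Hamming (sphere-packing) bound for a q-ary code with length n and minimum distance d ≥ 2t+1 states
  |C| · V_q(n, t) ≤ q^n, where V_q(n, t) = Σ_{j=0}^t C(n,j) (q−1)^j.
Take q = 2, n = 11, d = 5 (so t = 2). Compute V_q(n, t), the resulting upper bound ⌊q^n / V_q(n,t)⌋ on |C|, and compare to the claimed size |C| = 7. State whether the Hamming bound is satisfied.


V_q(n, t) = 67, q^n = 2048, Hamming bound = 30, |C| = 7 ≤ bound (satisfied).

Step 1: Compute V_q(n, t) = Σ_{j=0}^2 C(n, j) (q−1)^j.
  j = 0: C(11,0)·(1)^0 = 1·1 = 1.
  j = 1: C(11,1)·(1)^1 = 11·1 = 11.
  j = 2: C(11,2)·(1)^2 = 55·1 = 55.
  V_q(n, t) = 1 + 11 + 55 = 67.
Step 2: q^n = 2^11 = 2048.
Step 3: Hamming bound ⌊q^n / V_q(n,t)⌋ = ⌊2048/67⌋ = 30.
Step 4: Compare |C| = 7 to 30: satisfied.
The claimed |C| lies below the Hamming bound.


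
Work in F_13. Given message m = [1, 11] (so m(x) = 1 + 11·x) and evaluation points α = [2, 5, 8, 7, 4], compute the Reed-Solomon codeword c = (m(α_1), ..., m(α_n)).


c = [10, 4, 11, 0, 6]

Message polynomial: m(x) = 1 + 11·x (mod 13).
For each evaluation point α_i, compute m(α_i) mod 13:
  α_1 = 2: Horner steps 11 → 10, so m(2) = 10.
  α_2 = 5: Horner steps 11 → 4, so m(5) = 4.
  α_3 = 8: Horner steps 11 → 11, so m(8) = 11.
  α_4 = 7: Horner steps 11 → 0, so m(7) = 0.
  α_5 = 4: Horner steps 11 → 6, so m(4) = 6.
Codeword c = [10, 4, 11, 0, 6] ∈ F_13^5.


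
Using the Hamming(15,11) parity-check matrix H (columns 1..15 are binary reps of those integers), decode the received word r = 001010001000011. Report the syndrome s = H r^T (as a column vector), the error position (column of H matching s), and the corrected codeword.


s = (1, 1, 1, 0)^T, error position = 14, corrected codeword c = 001010001000001

Compute s = H r^T mod 2 one row at a time:
  s_1 = 0 + 1 + 0 + 0 + 0 + 0 + 1 + 1 = 3 ≡ 1 (mod 2).
  s_2 = 0 + 1 + 0 + 0 + 0 + 0 + 1 + 1 = 3 ≡ 1 (mod 2).
  s_3 = 0 + 1 + 0 + 0 + 0 + 0 + 1 + 1 = 3 ≡ 1 (mod 2).
  s_4 = 0 + 1 + 1 + 0 + 1 + 0 + 0 + 1 = 4 ≡ 0 (mod 2).
s = (1, 1, 1, 0)^T — this equals column 14 of H (binary 1110), so error is at position 14.
Correct: flip bit 14 of r = 001010001000011 to get c = 001010001000001.


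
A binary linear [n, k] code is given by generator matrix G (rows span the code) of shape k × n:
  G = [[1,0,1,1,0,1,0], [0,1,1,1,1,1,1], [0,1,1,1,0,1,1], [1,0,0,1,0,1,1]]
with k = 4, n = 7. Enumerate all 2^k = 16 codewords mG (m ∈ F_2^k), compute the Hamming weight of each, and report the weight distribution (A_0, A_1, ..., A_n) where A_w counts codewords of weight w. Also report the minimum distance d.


Weight distribution: A_0 = 1, A_1 = 1, A_2 = 1, A_3 = 4, A_4 = 5, A_5 = 3, A_6 = 1. Minimum distance d = 1.

Enumerate all 2^4 = 16 messages m ∈ F_2^4.
For each, compute codeword c = mG in F_2^7, then tally its weight.
  m = 0000 → c = 0000000, weight = 0.
  m = 1000 → c = 1011010, weight = 4.
  m = 0100 → c = 0111111, weight = 6.
  m = 1100 → c = 1100101, weight = 4.
  m = 0010 → c = 0111011, weight = 5.
  m = 1010 → c = 1100001, weight = 3.
  m = 0110 → c = 0000100, weight = 1.
  m = 1110 → c = 1011110, weight = 5.
  m = 0001 → c = 1001011, weight = 4.
  m = 1001 → c = 0010001, weight = 2.
  m = 0101 → c = 1110100, weight = 4.
  m = 1101 → c = 0101110, weight = 4.
  m = 0011 → c = 1110000, weight = 3.
  m = 1011 → c = 0101010, weight = 3.
  m = 0111 → c = 1001111, weight = 5.
  m = 1111 → c = 0010101, weight = 3.
Tally weights:
  weight 0: 1 codewords.
  weight 1: 1 codewords.
  weight 2: 1 codewords.
  weight 3: 4 codewords.
  weight 4: 5 codewords.
  weight 5: 3 codewords.
  weight 6: 1 codewords.
Minimum distance d = smallest w > 0 with A_w > 0 = 1.
Sanity: Σ A_w = 16 = 2^4 = 16 ✓.


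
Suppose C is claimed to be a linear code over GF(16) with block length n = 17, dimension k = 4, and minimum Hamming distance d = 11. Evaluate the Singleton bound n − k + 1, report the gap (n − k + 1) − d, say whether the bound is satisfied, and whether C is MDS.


Singleton RHS = n − k + 1 = 14, slack = 3, bound satisfied, not MDS.

Singleton bound: d ≤ n − k + 1.
Here n = 17, k = 4, so n − k + 1 = 14.
Given d = 11, check d ≤ 14: YES.
Slack = (n − k + 1) − d = 3.
The code is NOT MDS (slack = 3 > 0).
Description: the claimed parameters are [17, 4, 11]_16; such a code would be non-MDS.


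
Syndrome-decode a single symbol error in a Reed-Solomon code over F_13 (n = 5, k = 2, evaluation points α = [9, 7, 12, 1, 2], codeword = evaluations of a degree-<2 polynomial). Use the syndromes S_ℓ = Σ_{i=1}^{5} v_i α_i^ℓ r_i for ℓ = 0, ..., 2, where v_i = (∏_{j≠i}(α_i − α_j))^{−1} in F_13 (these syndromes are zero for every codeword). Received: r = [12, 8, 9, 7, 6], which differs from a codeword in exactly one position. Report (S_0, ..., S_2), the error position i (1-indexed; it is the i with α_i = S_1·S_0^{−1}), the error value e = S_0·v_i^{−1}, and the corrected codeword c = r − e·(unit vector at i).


S = (7, 10, 5), error at position 2, error magnitude e = 7, c = [12, 1, 9, 7, 6].

Step 1: column multipliers v_i = (∏_{j≠i}(α_i − α_j))^{−1} mod 13.
  i = 1 (α = 9): (9−7)(9−12)(9−1)(9−2) = 2·(−3)·8·7 = −336 ≡ 2, so v_1 = 2^{−1} = 7 (mod 13).
  i = 2 (α = 7): (7−9)(7−12)(7−1)(7−2) = (−2)·(−5)·6·5 = 300 ≡ 1, so v_2 = 1^{−1} = 1 (mod 13).
  i = 3 (α = 12): (12−9)(12−7)(12−1)(12−2) = 3·5·11·10 = 1650 ≡ 12, so v_3 = 12^{−1} = 12 (mod 13).
  i = 4 (α = 1): (1−9)(1−7)(1−12)(1−2) = (−8)·(−6)·(−11)·(−1) = 528 ≡ 8, so v_4 = 8^{−1} = 5 (mod 13).
  i = 5 (α = 2): (2−9)(2−7)(2−12)(2−1) = (−7)·(−5)·(−10)·1 = −350 ≡ 1, so v_5 = 1^{−1} = 1 (mod 13).
  v = [7, 1, 12, 5, 1].
Step 2: syndromes of r = [12, 8, 9, 7, 6] (all sums mod 13).
  S_0 = Σ v_i r_i = 7·12 + 1·8 + 12·9 + 5·7 + 1·6 = 241 ≡ 7.
  S_1 = Σ v_i α_i r_i = 7·9·12 + 1·7·8 + 12·12·9 + 5·1·7 + 1·2·6 = 2155 ≡ 10.
  α_i^2 mod 13 = [3, 10, 1, 1, 4].
  S_2 = Σ v_i α_i^2 r_i = 7·3·12 + 1·10·8 + 12·1·9 + 5·1·7 + 1·4·6 = 499 ≡ 5.
  S = (7, 10, 5) ≠ 0, so r is not a codeword (an error is present).
Step 3: locate the error. For a single error e at position i, S_ℓ = v_i·e·α_i^ℓ, so α_err = S_1/S_0.
  S_0^{−1} = 7^{−1} = 2 (mod 13), so α_err = 10·2 = 20 ≡ 7 = α_2. Error position i = 2.
  Consistency check: S_2/S_1 = 5·4 = 20 ≡ 7 = α_err ✓ (single-error assumption holds).
Step 4: error magnitude e = S_0/v_2 = S_0·∏_{j≠2}(α_2 − α_j) = 7·1 = 7 ≡ 7 (mod 13).
Step 5: correct position 2: c_2 = r_2 − e = 8 − 7 ≡ 1 (mod 13). Hence c = [12, 1, 9, 7, 6].
  Check: interpolating c through the α_i gives m(x) = 8 + 12·x (degree < 2) with m(α_i) = c_i for every i, so c is indeed a codeword.
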